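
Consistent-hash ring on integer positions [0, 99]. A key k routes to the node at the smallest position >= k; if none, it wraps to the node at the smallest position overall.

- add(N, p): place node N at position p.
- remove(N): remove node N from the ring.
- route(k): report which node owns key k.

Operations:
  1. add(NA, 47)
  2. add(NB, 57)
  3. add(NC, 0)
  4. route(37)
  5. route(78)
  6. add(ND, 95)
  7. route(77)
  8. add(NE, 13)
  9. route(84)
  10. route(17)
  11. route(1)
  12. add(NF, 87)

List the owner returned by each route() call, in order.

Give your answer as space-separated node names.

Op 1: add NA@47 -> ring=[47:NA]
Op 2: add NB@57 -> ring=[47:NA,57:NB]
Op 3: add NC@0 -> ring=[0:NC,47:NA,57:NB]
Op 4: route key 37: smallest pos >= 37 is 47 -> NA
Op 5: route key 78: none >= 78, wrap to smallest pos 0 -> NC
Op 6: add ND@95 -> ring=[0:NC,47:NA,57:NB,95:ND]
Op 7: route key 77: smallest pos >= 77 is 95 -> ND
Op 8: add NE@13 -> ring=[0:NC,13:NE,47:NA,57:NB,95:ND]
Op 9: route key 84: smallest pos >= 84 is 95 -> ND
Op 10: route key 17: smallest pos >= 17 is 47 -> NA
Op 11: route key 1: smallest pos >= 1 is 13 -> NE
Op 12: add NF@87 -> ring=[0:NC,13:NE,47:NA,57:NB,87:NF,95:ND]

Answer: NA NC ND ND NA NE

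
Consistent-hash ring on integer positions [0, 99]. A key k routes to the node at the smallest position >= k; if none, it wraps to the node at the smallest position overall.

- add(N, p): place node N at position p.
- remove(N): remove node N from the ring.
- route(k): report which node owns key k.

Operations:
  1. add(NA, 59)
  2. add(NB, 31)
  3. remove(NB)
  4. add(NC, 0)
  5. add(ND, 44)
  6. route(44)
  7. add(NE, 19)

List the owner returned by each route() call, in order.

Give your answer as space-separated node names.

Op 1: add NA@59 -> ring=[59:NA]
Op 2: add NB@31 -> ring=[31:NB,59:NA]
Op 3: remove NB -> ring=[59:NA]
Op 4: add NC@0 -> ring=[0:NC,59:NA]
Op 5: add ND@44 -> ring=[0:NC,44:ND,59:NA]
Op 6: route key 44: smallest pos >= 44 is 44 -> ND
Op 7: add NE@19 -> ring=[0:NC,19:NE,44:ND,59:NA]

Answer: ND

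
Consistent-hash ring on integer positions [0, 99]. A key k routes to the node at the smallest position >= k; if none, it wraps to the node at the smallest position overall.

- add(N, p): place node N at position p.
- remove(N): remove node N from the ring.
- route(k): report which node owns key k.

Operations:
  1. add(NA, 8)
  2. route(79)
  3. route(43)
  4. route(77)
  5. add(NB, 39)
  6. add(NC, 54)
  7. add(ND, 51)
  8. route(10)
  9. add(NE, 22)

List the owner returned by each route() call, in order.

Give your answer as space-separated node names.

Op 1: add NA@8 -> ring=[8:NA]
Op 2: route key 79: none >= 79, wrap to smallest pos 8 -> NA
Op 3: route key 43: none >= 43, wrap to smallest pos 8 -> NA
Op 4: route key 77: none >= 77, wrap to smallest pos 8 -> NA
Op 5: add NB@39 -> ring=[8:NA,39:NB]
Op 6: add NC@54 -> ring=[8:NA,39:NB,54:NC]
Op 7: add ND@51 -> ring=[8:NA,39:NB,51:ND,54:NC]
Op 8: route key 10: smallest pos >= 10 is 39 -> NB
Op 9: add NE@22 -> ring=[8:NA,22:NE,39:NB,51:ND,54:NC]

Answer: NA NA NA NB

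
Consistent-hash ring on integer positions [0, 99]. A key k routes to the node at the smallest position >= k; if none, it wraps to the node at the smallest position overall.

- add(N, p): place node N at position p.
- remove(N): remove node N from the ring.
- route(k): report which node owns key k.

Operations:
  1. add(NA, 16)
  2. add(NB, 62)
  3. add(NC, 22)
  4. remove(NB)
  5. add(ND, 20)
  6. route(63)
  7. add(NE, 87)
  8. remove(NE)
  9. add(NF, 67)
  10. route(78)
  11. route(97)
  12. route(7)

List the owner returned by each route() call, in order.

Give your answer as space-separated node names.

Op 1: add NA@16 -> ring=[16:NA]
Op 2: add NB@62 -> ring=[16:NA,62:NB]
Op 3: add NC@22 -> ring=[16:NA,22:NC,62:NB]
Op 4: remove NB -> ring=[16:NA,22:NC]
Op 5: add ND@20 -> ring=[16:NA,20:ND,22:NC]
Op 6: route key 63: none >= 63, wrap to smallest pos 16 -> NA
Op 7: add NE@87 -> ring=[16:NA,20:ND,22:NC,87:NE]
Op 8: remove NE -> ring=[16:NA,20:ND,22:NC]
Op 9: add NF@67 -> ring=[16:NA,20:ND,22:NC,67:NF]
Op 10: route key 78: none >= 78, wrap to smallest pos 16 -> NA
Op 11: route key 97: none >= 97, wrap to smallest pos 16 -> NA
Op 12: route key 7: smallest pos >= 7 is 16 -> NA

Answer: NA NA NA NA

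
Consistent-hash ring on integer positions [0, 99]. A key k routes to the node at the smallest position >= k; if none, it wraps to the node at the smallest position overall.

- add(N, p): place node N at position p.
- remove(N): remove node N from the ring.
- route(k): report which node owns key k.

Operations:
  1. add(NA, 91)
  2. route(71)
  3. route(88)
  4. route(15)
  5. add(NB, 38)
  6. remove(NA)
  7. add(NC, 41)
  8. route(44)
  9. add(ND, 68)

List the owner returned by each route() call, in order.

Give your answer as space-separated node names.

Answer: NA NA NA NB

Derivation:
Op 1: add NA@91 -> ring=[91:NA]
Op 2: route key 71: smallest pos >= 71 is 91 -> NA
Op 3: route key 88: smallest pos >= 88 is 91 -> NA
Op 4: route key 15: smallest pos >= 15 is 91 -> NA
Op 5: add NB@38 -> ring=[38:NB,91:NA]
Op 6: remove NA -> ring=[38:NB]
Op 7: add NC@41 -> ring=[38:NB,41:NC]
Op 8: route key 44: none >= 44, wrap to smallest pos 38 -> NB
Op 9: add ND@68 -> ring=[38:NB,41:NC,68:ND]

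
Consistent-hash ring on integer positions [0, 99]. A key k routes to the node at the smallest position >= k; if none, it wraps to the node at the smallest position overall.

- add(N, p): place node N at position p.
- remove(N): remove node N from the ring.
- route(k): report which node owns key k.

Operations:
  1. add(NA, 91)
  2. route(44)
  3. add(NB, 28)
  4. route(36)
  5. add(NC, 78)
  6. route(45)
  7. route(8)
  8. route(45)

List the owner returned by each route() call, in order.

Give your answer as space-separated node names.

Answer: NA NA NC NB NC

Derivation:
Op 1: add NA@91 -> ring=[91:NA]
Op 2: route key 44: smallest pos >= 44 is 91 -> NA
Op 3: add NB@28 -> ring=[28:NB,91:NA]
Op 4: route key 36: smallest pos >= 36 is 91 -> NA
Op 5: add NC@78 -> ring=[28:NB,78:NC,91:NA]
Op 6: route key 45: smallest pos >= 45 is 78 -> NC
Op 7: route key 8: smallest pos >= 8 is 28 -> NB
Op 8: route key 45: smallest pos >= 45 is 78 -> NC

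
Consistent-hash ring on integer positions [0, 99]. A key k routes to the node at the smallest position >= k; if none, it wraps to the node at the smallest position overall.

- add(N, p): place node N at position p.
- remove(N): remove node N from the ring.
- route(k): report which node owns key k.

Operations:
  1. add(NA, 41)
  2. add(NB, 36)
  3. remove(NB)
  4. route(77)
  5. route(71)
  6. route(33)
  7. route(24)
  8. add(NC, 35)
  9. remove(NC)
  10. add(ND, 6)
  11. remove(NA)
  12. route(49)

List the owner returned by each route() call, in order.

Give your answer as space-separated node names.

Op 1: add NA@41 -> ring=[41:NA]
Op 2: add NB@36 -> ring=[36:NB,41:NA]
Op 3: remove NB -> ring=[41:NA]
Op 4: route key 77: none >= 77, wrap to smallest pos 41 -> NA
Op 5: route key 71: none >= 71, wrap to smallest pos 41 -> NA
Op 6: route key 33: smallest pos >= 33 is 41 -> NA
Op 7: route key 24: smallest pos >= 24 is 41 -> NA
Op 8: add NC@35 -> ring=[35:NC,41:NA]
Op 9: remove NC -> ring=[41:NA]
Op 10: add ND@6 -> ring=[6:ND,41:NA]
Op 11: remove NA -> ring=[6:ND]
Op 12: route key 49: none >= 49, wrap to smallest pos 6 -> ND

Answer: NA NA NA NA ND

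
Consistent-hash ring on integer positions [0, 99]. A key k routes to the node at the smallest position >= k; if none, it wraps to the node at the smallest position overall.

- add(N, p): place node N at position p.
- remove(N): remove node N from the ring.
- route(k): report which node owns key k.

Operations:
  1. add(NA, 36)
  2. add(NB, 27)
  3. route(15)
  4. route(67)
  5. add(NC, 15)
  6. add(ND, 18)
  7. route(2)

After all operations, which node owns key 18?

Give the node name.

Op 1: add NA@36 -> ring=[36:NA]
Op 2: add NB@27 -> ring=[27:NB,36:NA]
Op 3: route key 15: smallest pos >= 15 is 27 -> NB
Op 4: route key 67: none >= 67, wrap to smallest pos 27 -> NB
Op 5: add NC@15 -> ring=[15:NC,27:NB,36:NA]
Op 6: add ND@18 -> ring=[15:NC,18:ND,27:NB,36:NA]
Op 7: route key 2: smallest pos >= 2 is 15 -> NC
Final route key 18: smallest pos >= 18 is 18 -> ND

Answer: ND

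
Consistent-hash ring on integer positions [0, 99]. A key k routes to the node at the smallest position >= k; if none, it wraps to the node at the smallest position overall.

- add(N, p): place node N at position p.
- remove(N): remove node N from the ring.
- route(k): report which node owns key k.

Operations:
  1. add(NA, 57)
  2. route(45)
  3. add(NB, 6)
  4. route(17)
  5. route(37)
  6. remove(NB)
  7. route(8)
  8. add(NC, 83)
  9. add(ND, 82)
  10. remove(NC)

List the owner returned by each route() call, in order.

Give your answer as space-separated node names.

Answer: NA NA NA NA

Derivation:
Op 1: add NA@57 -> ring=[57:NA]
Op 2: route key 45: smallest pos >= 45 is 57 -> NA
Op 3: add NB@6 -> ring=[6:NB,57:NA]
Op 4: route key 17: smallest pos >= 17 is 57 -> NA
Op 5: route key 37: smallest pos >= 37 is 57 -> NA
Op 6: remove NB -> ring=[57:NA]
Op 7: route key 8: smallest pos >= 8 is 57 -> NA
Op 8: add NC@83 -> ring=[57:NA,83:NC]
Op 9: add ND@82 -> ring=[57:NA,82:ND,83:NC]
Op 10: remove NC -> ring=[57:NA,82:ND]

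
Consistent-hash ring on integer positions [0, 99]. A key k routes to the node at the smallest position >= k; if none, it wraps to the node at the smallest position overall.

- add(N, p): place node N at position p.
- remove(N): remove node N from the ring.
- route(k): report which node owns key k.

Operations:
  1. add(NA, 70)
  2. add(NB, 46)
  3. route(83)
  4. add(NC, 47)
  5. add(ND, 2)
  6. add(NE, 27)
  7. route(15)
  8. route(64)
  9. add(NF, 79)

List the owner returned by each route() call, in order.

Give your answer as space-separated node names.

Op 1: add NA@70 -> ring=[70:NA]
Op 2: add NB@46 -> ring=[46:NB,70:NA]
Op 3: route key 83: none >= 83, wrap to smallest pos 46 -> NB
Op 4: add NC@47 -> ring=[46:NB,47:NC,70:NA]
Op 5: add ND@2 -> ring=[2:ND,46:NB,47:NC,70:NA]
Op 6: add NE@27 -> ring=[2:ND,27:NE,46:NB,47:NC,70:NA]
Op 7: route key 15: smallest pos >= 15 is 27 -> NE
Op 8: route key 64: smallest pos >= 64 is 70 -> NA
Op 9: add NF@79 -> ring=[2:ND,27:NE,46:NB,47:NC,70:NA,79:NF]

Answer: NB NE NA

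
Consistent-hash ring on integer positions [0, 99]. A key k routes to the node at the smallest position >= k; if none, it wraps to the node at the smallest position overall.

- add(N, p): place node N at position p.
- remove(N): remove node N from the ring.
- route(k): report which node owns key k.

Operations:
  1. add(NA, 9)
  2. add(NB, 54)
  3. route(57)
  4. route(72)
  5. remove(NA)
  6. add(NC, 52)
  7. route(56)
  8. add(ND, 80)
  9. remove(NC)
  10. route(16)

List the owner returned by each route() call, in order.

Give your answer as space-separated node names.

Op 1: add NA@9 -> ring=[9:NA]
Op 2: add NB@54 -> ring=[9:NA,54:NB]
Op 3: route key 57: none >= 57, wrap to smallest pos 9 -> NA
Op 4: route key 72: none >= 72, wrap to smallest pos 9 -> NA
Op 5: remove NA -> ring=[54:NB]
Op 6: add NC@52 -> ring=[52:NC,54:NB]
Op 7: route key 56: none >= 56, wrap to smallest pos 52 -> NC
Op 8: add ND@80 -> ring=[52:NC,54:NB,80:ND]
Op 9: remove NC -> ring=[54:NB,80:ND]
Op 10: route key 16: smallest pos >= 16 is 54 -> NB

Answer: NA NA NC NB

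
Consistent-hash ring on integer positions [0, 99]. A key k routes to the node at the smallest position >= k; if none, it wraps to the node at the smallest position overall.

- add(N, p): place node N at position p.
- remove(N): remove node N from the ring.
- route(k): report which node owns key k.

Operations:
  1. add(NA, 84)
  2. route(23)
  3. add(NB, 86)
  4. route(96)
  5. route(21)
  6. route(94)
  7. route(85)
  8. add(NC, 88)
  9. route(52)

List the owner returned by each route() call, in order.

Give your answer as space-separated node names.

Answer: NA NA NA NA NB NA

Derivation:
Op 1: add NA@84 -> ring=[84:NA]
Op 2: route key 23: smallest pos >= 23 is 84 -> NA
Op 3: add NB@86 -> ring=[84:NA,86:NB]
Op 4: route key 96: none >= 96, wrap to smallest pos 84 -> NA
Op 5: route key 21: smallest pos >= 21 is 84 -> NA
Op 6: route key 94: none >= 94, wrap to smallest pos 84 -> NA
Op 7: route key 85: smallest pos >= 85 is 86 -> NB
Op 8: add NC@88 -> ring=[84:NA,86:NB,88:NC]
Op 9: route key 52: smallest pos >= 52 is 84 -> NA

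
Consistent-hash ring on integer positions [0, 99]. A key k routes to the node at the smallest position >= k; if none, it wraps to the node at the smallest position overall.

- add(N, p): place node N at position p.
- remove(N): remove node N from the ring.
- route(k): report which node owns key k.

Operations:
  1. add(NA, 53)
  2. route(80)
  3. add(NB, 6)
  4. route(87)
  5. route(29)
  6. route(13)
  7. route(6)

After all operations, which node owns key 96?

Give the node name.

Answer: NB

Derivation:
Op 1: add NA@53 -> ring=[53:NA]
Op 2: route key 80: none >= 80, wrap to smallest pos 53 -> NA
Op 3: add NB@6 -> ring=[6:NB,53:NA]
Op 4: route key 87: none >= 87, wrap to smallest pos 6 -> NB
Op 5: route key 29: smallest pos >= 29 is 53 -> NA
Op 6: route key 13: smallest pos >= 13 is 53 -> NA
Op 7: route key 6: smallest pos >= 6 is 6 -> NB
Final route key 96: none >= 96, wrap to smallest pos 6 -> NB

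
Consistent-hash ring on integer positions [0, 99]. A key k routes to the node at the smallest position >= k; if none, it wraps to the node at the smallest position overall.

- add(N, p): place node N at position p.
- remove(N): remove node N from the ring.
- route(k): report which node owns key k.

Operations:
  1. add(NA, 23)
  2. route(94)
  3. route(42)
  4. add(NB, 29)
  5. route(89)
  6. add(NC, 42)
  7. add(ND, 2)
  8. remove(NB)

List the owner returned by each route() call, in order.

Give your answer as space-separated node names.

Op 1: add NA@23 -> ring=[23:NA]
Op 2: route key 94: none >= 94, wrap to smallest pos 23 -> NA
Op 3: route key 42: none >= 42, wrap to smallest pos 23 -> NA
Op 4: add NB@29 -> ring=[23:NA,29:NB]
Op 5: route key 89: none >= 89, wrap to smallest pos 23 -> NA
Op 6: add NC@42 -> ring=[23:NA,29:NB,42:NC]
Op 7: add ND@2 -> ring=[2:ND,23:NA,29:NB,42:NC]
Op 8: remove NB -> ring=[2:ND,23:NA,42:NC]

Answer: NA NA NA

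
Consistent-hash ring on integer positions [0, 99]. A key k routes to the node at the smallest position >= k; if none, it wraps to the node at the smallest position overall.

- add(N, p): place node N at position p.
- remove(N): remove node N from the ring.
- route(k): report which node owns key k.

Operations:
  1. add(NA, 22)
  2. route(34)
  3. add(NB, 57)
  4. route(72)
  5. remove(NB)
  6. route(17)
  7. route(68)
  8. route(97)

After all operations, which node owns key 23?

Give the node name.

Answer: NA

Derivation:
Op 1: add NA@22 -> ring=[22:NA]
Op 2: route key 34: none >= 34, wrap to smallest pos 22 -> NA
Op 3: add NB@57 -> ring=[22:NA,57:NB]
Op 4: route key 72: none >= 72, wrap to smallest pos 22 -> NA
Op 5: remove NB -> ring=[22:NA]
Op 6: route key 17: smallest pos >= 17 is 22 -> NA
Op 7: route key 68: none >= 68, wrap to smallest pos 22 -> NA
Op 8: route key 97: none >= 97, wrap to smallest pos 22 -> NA
Final route key 23: none >= 23, wrap to smallest pos 22 -> NA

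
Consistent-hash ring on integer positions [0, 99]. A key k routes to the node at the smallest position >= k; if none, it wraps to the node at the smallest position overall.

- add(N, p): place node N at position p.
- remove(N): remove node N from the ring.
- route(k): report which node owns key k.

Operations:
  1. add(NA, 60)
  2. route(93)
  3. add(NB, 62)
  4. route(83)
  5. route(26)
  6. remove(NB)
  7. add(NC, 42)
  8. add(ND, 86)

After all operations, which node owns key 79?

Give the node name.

Op 1: add NA@60 -> ring=[60:NA]
Op 2: route key 93: none >= 93, wrap to smallest pos 60 -> NA
Op 3: add NB@62 -> ring=[60:NA,62:NB]
Op 4: route key 83: none >= 83, wrap to smallest pos 60 -> NA
Op 5: route key 26: smallest pos >= 26 is 60 -> NA
Op 6: remove NB -> ring=[60:NA]
Op 7: add NC@42 -> ring=[42:NC,60:NA]
Op 8: add ND@86 -> ring=[42:NC,60:NA,86:ND]
Final route key 79: smallest pos >= 79 is 86 -> ND

Answer: ND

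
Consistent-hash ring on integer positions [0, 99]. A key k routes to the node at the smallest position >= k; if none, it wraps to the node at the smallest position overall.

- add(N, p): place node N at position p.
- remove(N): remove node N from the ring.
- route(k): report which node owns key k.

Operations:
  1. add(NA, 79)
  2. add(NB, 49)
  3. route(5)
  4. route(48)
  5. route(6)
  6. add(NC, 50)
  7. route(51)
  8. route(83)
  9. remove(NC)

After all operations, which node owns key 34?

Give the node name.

Op 1: add NA@79 -> ring=[79:NA]
Op 2: add NB@49 -> ring=[49:NB,79:NA]
Op 3: route key 5: smallest pos >= 5 is 49 -> NB
Op 4: route key 48: smallest pos >= 48 is 49 -> NB
Op 5: route key 6: smallest pos >= 6 is 49 -> NB
Op 6: add NC@50 -> ring=[49:NB,50:NC,79:NA]
Op 7: route key 51: smallest pos >= 51 is 79 -> NA
Op 8: route key 83: none >= 83, wrap to smallest pos 49 -> NB
Op 9: remove NC -> ring=[49:NB,79:NA]
Final route key 34: smallest pos >= 34 is 49 -> NB

Answer: NB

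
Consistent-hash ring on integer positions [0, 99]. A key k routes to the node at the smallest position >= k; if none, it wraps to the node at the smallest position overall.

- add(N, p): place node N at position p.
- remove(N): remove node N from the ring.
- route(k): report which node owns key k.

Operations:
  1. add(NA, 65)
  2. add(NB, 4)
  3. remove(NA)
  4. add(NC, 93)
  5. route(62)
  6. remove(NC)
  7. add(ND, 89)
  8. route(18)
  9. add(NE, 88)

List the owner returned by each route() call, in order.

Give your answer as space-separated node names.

Answer: NC ND

Derivation:
Op 1: add NA@65 -> ring=[65:NA]
Op 2: add NB@4 -> ring=[4:NB,65:NA]
Op 3: remove NA -> ring=[4:NB]
Op 4: add NC@93 -> ring=[4:NB,93:NC]
Op 5: route key 62: smallest pos >= 62 is 93 -> NC
Op 6: remove NC -> ring=[4:NB]
Op 7: add ND@89 -> ring=[4:NB,89:ND]
Op 8: route key 18: smallest pos >= 18 is 89 -> ND
Op 9: add NE@88 -> ring=[4:NB,88:NE,89:ND]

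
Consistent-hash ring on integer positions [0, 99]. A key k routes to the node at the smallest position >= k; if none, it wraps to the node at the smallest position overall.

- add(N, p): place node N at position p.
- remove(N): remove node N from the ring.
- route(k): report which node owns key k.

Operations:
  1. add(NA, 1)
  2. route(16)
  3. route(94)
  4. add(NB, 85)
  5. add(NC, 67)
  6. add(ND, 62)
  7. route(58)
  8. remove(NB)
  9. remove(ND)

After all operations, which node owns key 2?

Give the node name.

Op 1: add NA@1 -> ring=[1:NA]
Op 2: route key 16: none >= 16, wrap to smallest pos 1 -> NA
Op 3: route key 94: none >= 94, wrap to smallest pos 1 -> NA
Op 4: add NB@85 -> ring=[1:NA,85:NB]
Op 5: add NC@67 -> ring=[1:NA,67:NC,85:NB]
Op 6: add ND@62 -> ring=[1:NA,62:ND,67:NC,85:NB]
Op 7: route key 58: smallest pos >= 58 is 62 -> ND
Op 8: remove NB -> ring=[1:NA,62:ND,67:NC]
Op 9: remove ND -> ring=[1:NA,67:NC]
Final route key 2: smallest pos >= 2 is 67 -> NC

Answer: NC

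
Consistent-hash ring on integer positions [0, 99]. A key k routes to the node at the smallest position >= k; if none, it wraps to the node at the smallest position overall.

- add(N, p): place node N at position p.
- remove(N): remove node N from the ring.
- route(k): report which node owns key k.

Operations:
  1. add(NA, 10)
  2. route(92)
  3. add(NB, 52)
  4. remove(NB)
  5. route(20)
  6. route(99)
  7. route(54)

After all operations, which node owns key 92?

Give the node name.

Op 1: add NA@10 -> ring=[10:NA]
Op 2: route key 92: none >= 92, wrap to smallest pos 10 -> NA
Op 3: add NB@52 -> ring=[10:NA,52:NB]
Op 4: remove NB -> ring=[10:NA]
Op 5: route key 20: none >= 20, wrap to smallest pos 10 -> NA
Op 6: route key 99: none >= 99, wrap to smallest pos 10 -> NA
Op 7: route key 54: none >= 54, wrap to smallest pos 10 -> NA
Final route key 92: none >= 92, wrap to smallest pos 10 -> NA

Answer: NA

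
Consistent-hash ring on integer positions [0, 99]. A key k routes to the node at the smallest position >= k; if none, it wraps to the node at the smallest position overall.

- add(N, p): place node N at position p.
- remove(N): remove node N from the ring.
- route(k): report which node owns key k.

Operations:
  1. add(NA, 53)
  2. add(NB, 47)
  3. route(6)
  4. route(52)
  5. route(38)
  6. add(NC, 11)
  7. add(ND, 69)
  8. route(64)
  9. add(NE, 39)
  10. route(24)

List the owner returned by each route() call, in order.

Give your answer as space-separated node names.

Answer: NB NA NB ND NE

Derivation:
Op 1: add NA@53 -> ring=[53:NA]
Op 2: add NB@47 -> ring=[47:NB,53:NA]
Op 3: route key 6: smallest pos >= 6 is 47 -> NB
Op 4: route key 52: smallest pos >= 52 is 53 -> NA
Op 5: route key 38: smallest pos >= 38 is 47 -> NB
Op 6: add NC@11 -> ring=[11:NC,47:NB,53:NA]
Op 7: add ND@69 -> ring=[11:NC,47:NB,53:NA,69:ND]
Op 8: route key 64: smallest pos >= 64 is 69 -> ND
Op 9: add NE@39 -> ring=[11:NC,39:NE,47:NB,53:NA,69:ND]
Op 10: route key 24: smallest pos >= 24 is 39 -> NE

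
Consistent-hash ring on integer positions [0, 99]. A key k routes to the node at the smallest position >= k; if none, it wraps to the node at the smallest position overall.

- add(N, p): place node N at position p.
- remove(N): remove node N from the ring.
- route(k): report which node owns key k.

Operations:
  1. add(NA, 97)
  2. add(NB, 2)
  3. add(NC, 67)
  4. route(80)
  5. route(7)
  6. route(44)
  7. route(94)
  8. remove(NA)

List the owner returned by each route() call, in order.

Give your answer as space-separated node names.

Op 1: add NA@97 -> ring=[97:NA]
Op 2: add NB@2 -> ring=[2:NB,97:NA]
Op 3: add NC@67 -> ring=[2:NB,67:NC,97:NA]
Op 4: route key 80: smallest pos >= 80 is 97 -> NA
Op 5: route key 7: smallest pos >= 7 is 67 -> NC
Op 6: route key 44: smallest pos >= 44 is 67 -> NC
Op 7: route key 94: smallest pos >= 94 is 97 -> NA
Op 8: remove NA -> ring=[2:NB,67:NC]

Answer: NA NC NC NA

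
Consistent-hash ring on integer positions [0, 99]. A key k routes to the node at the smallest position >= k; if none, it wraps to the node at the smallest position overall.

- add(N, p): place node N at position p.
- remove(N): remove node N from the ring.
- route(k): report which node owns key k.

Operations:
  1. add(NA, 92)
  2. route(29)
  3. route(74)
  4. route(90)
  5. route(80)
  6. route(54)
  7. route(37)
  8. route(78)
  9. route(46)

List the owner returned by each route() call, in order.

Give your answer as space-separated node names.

Answer: NA NA NA NA NA NA NA NA

Derivation:
Op 1: add NA@92 -> ring=[92:NA]
Op 2: route key 29: smallest pos >= 29 is 92 -> NA
Op 3: route key 74: smallest pos >= 74 is 92 -> NA
Op 4: route key 90: smallest pos >= 90 is 92 -> NA
Op 5: route key 80: smallest pos >= 80 is 92 -> NA
Op 6: route key 54: smallest pos >= 54 is 92 -> NA
Op 7: route key 37: smallest pos >= 37 is 92 -> NA
Op 8: route key 78: smallest pos >= 78 is 92 -> NA
Op 9: route key 46: smallest pos >= 46 is 92 -> NA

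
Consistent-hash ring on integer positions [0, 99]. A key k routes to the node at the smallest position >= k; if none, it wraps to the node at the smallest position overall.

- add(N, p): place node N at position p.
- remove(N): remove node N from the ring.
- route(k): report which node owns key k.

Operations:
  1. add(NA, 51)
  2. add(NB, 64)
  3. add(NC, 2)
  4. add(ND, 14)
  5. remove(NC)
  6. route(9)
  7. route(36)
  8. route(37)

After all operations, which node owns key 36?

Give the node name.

Op 1: add NA@51 -> ring=[51:NA]
Op 2: add NB@64 -> ring=[51:NA,64:NB]
Op 3: add NC@2 -> ring=[2:NC,51:NA,64:NB]
Op 4: add ND@14 -> ring=[2:NC,14:ND,51:NA,64:NB]
Op 5: remove NC -> ring=[14:ND,51:NA,64:NB]
Op 6: route key 9: smallest pos >= 9 is 14 -> ND
Op 7: route key 36: smallest pos >= 36 is 51 -> NA
Op 8: route key 37: smallest pos >= 37 is 51 -> NA
Final route key 36: smallest pos >= 36 is 51 -> NA

Answer: NA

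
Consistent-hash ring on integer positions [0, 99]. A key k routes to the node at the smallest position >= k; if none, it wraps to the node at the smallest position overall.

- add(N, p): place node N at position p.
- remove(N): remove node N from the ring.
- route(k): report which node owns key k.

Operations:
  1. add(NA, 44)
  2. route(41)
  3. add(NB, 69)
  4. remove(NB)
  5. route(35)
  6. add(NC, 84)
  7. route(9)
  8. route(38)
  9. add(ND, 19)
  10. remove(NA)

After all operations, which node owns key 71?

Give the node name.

Answer: NC

Derivation:
Op 1: add NA@44 -> ring=[44:NA]
Op 2: route key 41: smallest pos >= 41 is 44 -> NA
Op 3: add NB@69 -> ring=[44:NA,69:NB]
Op 4: remove NB -> ring=[44:NA]
Op 5: route key 35: smallest pos >= 35 is 44 -> NA
Op 6: add NC@84 -> ring=[44:NA,84:NC]
Op 7: route key 9: smallest pos >= 9 is 44 -> NA
Op 8: route key 38: smallest pos >= 38 is 44 -> NA
Op 9: add ND@19 -> ring=[19:ND,44:NA,84:NC]
Op 10: remove NA -> ring=[19:ND,84:NC]
Final route key 71: smallest pos >= 71 is 84 -> NC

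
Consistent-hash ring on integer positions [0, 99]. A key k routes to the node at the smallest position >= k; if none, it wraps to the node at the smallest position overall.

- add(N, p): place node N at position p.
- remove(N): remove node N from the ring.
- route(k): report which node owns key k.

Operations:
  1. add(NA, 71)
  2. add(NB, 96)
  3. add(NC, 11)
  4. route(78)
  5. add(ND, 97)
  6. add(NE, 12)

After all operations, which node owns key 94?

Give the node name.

Op 1: add NA@71 -> ring=[71:NA]
Op 2: add NB@96 -> ring=[71:NA,96:NB]
Op 3: add NC@11 -> ring=[11:NC,71:NA,96:NB]
Op 4: route key 78: smallest pos >= 78 is 96 -> NB
Op 5: add ND@97 -> ring=[11:NC,71:NA,96:NB,97:ND]
Op 6: add NE@12 -> ring=[11:NC,12:NE,71:NA,96:NB,97:ND]
Final route key 94: smallest pos >= 94 is 96 -> NB

Answer: NB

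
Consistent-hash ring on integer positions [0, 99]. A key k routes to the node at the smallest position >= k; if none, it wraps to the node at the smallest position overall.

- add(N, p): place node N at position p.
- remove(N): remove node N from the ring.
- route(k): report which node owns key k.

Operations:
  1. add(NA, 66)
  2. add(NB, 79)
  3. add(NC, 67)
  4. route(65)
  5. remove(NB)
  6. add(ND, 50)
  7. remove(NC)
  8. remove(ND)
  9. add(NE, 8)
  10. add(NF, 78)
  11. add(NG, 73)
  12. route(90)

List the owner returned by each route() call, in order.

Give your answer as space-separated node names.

Answer: NA NE

Derivation:
Op 1: add NA@66 -> ring=[66:NA]
Op 2: add NB@79 -> ring=[66:NA,79:NB]
Op 3: add NC@67 -> ring=[66:NA,67:NC,79:NB]
Op 4: route key 65: smallest pos >= 65 is 66 -> NA
Op 5: remove NB -> ring=[66:NA,67:NC]
Op 6: add ND@50 -> ring=[50:ND,66:NA,67:NC]
Op 7: remove NC -> ring=[50:ND,66:NA]
Op 8: remove ND -> ring=[66:NA]
Op 9: add NE@8 -> ring=[8:NE,66:NA]
Op 10: add NF@78 -> ring=[8:NE,66:NA,78:NF]
Op 11: add NG@73 -> ring=[8:NE,66:NA,73:NG,78:NF]
Op 12: route key 90: none >= 90, wrap to smallest pos 8 -> NE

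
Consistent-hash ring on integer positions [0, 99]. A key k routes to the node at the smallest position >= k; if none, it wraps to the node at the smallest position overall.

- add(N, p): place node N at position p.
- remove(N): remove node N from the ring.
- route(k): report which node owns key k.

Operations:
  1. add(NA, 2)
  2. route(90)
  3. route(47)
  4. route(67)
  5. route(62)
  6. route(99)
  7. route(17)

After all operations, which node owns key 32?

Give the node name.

Op 1: add NA@2 -> ring=[2:NA]
Op 2: route key 90: none >= 90, wrap to smallest pos 2 -> NA
Op 3: route key 47: none >= 47, wrap to smallest pos 2 -> NA
Op 4: route key 67: none >= 67, wrap to smallest pos 2 -> NA
Op 5: route key 62: none >= 62, wrap to smallest pos 2 -> NA
Op 6: route key 99: none >= 99, wrap to smallest pos 2 -> NA
Op 7: route key 17: none >= 17, wrap to smallest pos 2 -> NA
Final route key 32: none >= 32, wrap to smallest pos 2 -> NA

Answer: NA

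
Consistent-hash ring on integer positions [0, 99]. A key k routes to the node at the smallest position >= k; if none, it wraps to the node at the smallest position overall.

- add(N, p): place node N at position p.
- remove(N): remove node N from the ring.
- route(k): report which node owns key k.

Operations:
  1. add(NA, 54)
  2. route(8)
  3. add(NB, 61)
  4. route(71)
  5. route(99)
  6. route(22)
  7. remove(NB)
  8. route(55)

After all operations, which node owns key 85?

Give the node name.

Op 1: add NA@54 -> ring=[54:NA]
Op 2: route key 8: smallest pos >= 8 is 54 -> NA
Op 3: add NB@61 -> ring=[54:NA,61:NB]
Op 4: route key 71: none >= 71, wrap to smallest pos 54 -> NA
Op 5: route key 99: none >= 99, wrap to smallest pos 54 -> NA
Op 6: route key 22: smallest pos >= 22 is 54 -> NA
Op 7: remove NB -> ring=[54:NA]
Op 8: route key 55: none >= 55, wrap to smallest pos 54 -> NA
Final route key 85: none >= 85, wrap to smallest pos 54 -> NA

Answer: NA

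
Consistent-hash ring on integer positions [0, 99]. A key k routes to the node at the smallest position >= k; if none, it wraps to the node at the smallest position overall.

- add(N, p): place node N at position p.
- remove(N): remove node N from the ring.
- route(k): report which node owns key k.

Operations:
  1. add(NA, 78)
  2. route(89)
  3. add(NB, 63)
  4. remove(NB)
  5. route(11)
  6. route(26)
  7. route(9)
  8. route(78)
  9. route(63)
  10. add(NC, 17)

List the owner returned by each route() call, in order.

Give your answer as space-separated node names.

Op 1: add NA@78 -> ring=[78:NA]
Op 2: route key 89: none >= 89, wrap to smallest pos 78 -> NA
Op 3: add NB@63 -> ring=[63:NB,78:NA]
Op 4: remove NB -> ring=[78:NA]
Op 5: route key 11: smallest pos >= 11 is 78 -> NA
Op 6: route key 26: smallest pos >= 26 is 78 -> NA
Op 7: route key 9: smallest pos >= 9 is 78 -> NA
Op 8: route key 78: smallest pos >= 78 is 78 -> NA
Op 9: route key 63: smallest pos >= 63 is 78 -> NA
Op 10: add NC@17 -> ring=[17:NC,78:NA]

Answer: NA NA NA NA NA NA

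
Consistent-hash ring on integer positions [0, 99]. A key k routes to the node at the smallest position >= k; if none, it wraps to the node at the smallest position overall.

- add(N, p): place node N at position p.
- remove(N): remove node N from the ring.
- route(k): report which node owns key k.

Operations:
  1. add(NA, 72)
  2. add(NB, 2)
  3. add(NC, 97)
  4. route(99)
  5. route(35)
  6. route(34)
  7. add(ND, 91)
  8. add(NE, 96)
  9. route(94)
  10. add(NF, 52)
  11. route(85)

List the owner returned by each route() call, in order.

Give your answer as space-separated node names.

Op 1: add NA@72 -> ring=[72:NA]
Op 2: add NB@2 -> ring=[2:NB,72:NA]
Op 3: add NC@97 -> ring=[2:NB,72:NA,97:NC]
Op 4: route key 99: none >= 99, wrap to smallest pos 2 -> NB
Op 5: route key 35: smallest pos >= 35 is 72 -> NA
Op 6: route key 34: smallest pos >= 34 is 72 -> NA
Op 7: add ND@91 -> ring=[2:NB,72:NA,91:ND,97:NC]
Op 8: add NE@96 -> ring=[2:NB,72:NA,91:ND,96:NE,97:NC]
Op 9: route key 94: smallest pos >= 94 is 96 -> NE
Op 10: add NF@52 -> ring=[2:NB,52:NF,72:NA,91:ND,96:NE,97:NC]
Op 11: route key 85: smallest pos >= 85 is 91 -> ND

Answer: NB NA NA NE ND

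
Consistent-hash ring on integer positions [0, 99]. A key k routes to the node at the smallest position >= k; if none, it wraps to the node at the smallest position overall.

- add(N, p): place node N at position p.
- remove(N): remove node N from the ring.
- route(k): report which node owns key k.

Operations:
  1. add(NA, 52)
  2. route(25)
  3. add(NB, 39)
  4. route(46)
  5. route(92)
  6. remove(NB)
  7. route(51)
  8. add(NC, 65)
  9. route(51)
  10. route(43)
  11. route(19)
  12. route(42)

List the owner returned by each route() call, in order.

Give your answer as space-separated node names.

Op 1: add NA@52 -> ring=[52:NA]
Op 2: route key 25: smallest pos >= 25 is 52 -> NA
Op 3: add NB@39 -> ring=[39:NB,52:NA]
Op 4: route key 46: smallest pos >= 46 is 52 -> NA
Op 5: route key 92: none >= 92, wrap to smallest pos 39 -> NB
Op 6: remove NB -> ring=[52:NA]
Op 7: route key 51: smallest pos >= 51 is 52 -> NA
Op 8: add NC@65 -> ring=[52:NA,65:NC]
Op 9: route key 51: smallest pos >= 51 is 52 -> NA
Op 10: route key 43: smallest pos >= 43 is 52 -> NA
Op 11: route key 19: smallest pos >= 19 is 52 -> NA
Op 12: route key 42: smallest pos >= 42 is 52 -> NA

Answer: NA NA NB NA NA NA NA NA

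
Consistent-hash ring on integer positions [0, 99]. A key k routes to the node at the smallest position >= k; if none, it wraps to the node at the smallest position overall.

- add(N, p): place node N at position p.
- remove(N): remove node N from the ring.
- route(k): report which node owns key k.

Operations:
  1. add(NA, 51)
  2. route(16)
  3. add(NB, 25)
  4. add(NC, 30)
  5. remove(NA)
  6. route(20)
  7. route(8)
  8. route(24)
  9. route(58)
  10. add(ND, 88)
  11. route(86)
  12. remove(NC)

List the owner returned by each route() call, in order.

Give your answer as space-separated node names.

Op 1: add NA@51 -> ring=[51:NA]
Op 2: route key 16: smallest pos >= 16 is 51 -> NA
Op 3: add NB@25 -> ring=[25:NB,51:NA]
Op 4: add NC@30 -> ring=[25:NB,30:NC,51:NA]
Op 5: remove NA -> ring=[25:NB,30:NC]
Op 6: route key 20: smallest pos >= 20 is 25 -> NB
Op 7: route key 8: smallest pos >= 8 is 25 -> NB
Op 8: route key 24: smallest pos >= 24 is 25 -> NB
Op 9: route key 58: none >= 58, wrap to smallest pos 25 -> NB
Op 10: add ND@88 -> ring=[25:NB,30:NC,88:ND]
Op 11: route key 86: smallest pos >= 86 is 88 -> ND
Op 12: remove NC -> ring=[25:NB,88:ND]

Answer: NA NB NB NB NB ND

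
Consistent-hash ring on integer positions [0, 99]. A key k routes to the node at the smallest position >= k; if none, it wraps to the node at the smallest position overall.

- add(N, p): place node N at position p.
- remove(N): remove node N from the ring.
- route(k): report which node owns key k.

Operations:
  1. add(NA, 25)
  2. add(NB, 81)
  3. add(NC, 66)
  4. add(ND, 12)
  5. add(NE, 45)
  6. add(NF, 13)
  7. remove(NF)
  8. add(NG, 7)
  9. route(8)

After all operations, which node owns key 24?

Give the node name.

Answer: NA

Derivation:
Op 1: add NA@25 -> ring=[25:NA]
Op 2: add NB@81 -> ring=[25:NA,81:NB]
Op 3: add NC@66 -> ring=[25:NA,66:NC,81:NB]
Op 4: add ND@12 -> ring=[12:ND,25:NA,66:NC,81:NB]
Op 5: add NE@45 -> ring=[12:ND,25:NA,45:NE,66:NC,81:NB]
Op 6: add NF@13 -> ring=[12:ND,13:NF,25:NA,45:NE,66:NC,81:NB]
Op 7: remove NF -> ring=[12:ND,25:NA,45:NE,66:NC,81:NB]
Op 8: add NG@7 -> ring=[7:NG,12:ND,25:NA,45:NE,66:NC,81:NB]
Op 9: route key 8: smallest pos >= 8 is 12 -> ND
Final route key 24: smallest pos >= 24 is 25 -> NA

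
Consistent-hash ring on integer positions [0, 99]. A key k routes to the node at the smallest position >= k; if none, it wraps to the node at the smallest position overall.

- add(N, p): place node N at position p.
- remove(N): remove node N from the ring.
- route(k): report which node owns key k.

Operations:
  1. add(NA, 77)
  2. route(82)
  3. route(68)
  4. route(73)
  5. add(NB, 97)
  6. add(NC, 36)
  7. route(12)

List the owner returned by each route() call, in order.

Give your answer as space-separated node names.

Answer: NA NA NA NC

Derivation:
Op 1: add NA@77 -> ring=[77:NA]
Op 2: route key 82: none >= 82, wrap to smallest pos 77 -> NA
Op 3: route key 68: smallest pos >= 68 is 77 -> NA
Op 4: route key 73: smallest pos >= 73 is 77 -> NA
Op 5: add NB@97 -> ring=[77:NA,97:NB]
Op 6: add NC@36 -> ring=[36:NC,77:NA,97:NB]
Op 7: route key 12: smallest pos >= 12 is 36 -> NC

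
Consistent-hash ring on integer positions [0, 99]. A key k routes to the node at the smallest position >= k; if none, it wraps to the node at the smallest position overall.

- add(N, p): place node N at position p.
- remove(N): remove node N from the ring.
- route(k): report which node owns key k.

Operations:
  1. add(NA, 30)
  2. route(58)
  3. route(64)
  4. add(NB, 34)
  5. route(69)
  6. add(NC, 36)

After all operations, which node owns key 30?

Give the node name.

Op 1: add NA@30 -> ring=[30:NA]
Op 2: route key 58: none >= 58, wrap to smallest pos 30 -> NA
Op 3: route key 64: none >= 64, wrap to smallest pos 30 -> NA
Op 4: add NB@34 -> ring=[30:NA,34:NB]
Op 5: route key 69: none >= 69, wrap to smallest pos 30 -> NA
Op 6: add NC@36 -> ring=[30:NA,34:NB,36:NC]
Final route key 30: smallest pos >= 30 is 30 -> NA

Answer: NA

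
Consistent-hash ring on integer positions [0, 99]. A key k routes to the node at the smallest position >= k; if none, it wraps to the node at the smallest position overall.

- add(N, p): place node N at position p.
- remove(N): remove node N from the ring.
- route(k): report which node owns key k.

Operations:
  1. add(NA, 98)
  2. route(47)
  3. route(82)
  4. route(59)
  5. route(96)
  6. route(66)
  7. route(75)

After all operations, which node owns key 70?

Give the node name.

Answer: NA

Derivation:
Op 1: add NA@98 -> ring=[98:NA]
Op 2: route key 47: smallest pos >= 47 is 98 -> NA
Op 3: route key 82: smallest pos >= 82 is 98 -> NA
Op 4: route key 59: smallest pos >= 59 is 98 -> NA
Op 5: route key 96: smallest pos >= 96 is 98 -> NA
Op 6: route key 66: smallest pos >= 66 is 98 -> NA
Op 7: route key 75: smallest pos >= 75 is 98 -> NA
Final route key 70: smallest pos >= 70 is 98 -> NA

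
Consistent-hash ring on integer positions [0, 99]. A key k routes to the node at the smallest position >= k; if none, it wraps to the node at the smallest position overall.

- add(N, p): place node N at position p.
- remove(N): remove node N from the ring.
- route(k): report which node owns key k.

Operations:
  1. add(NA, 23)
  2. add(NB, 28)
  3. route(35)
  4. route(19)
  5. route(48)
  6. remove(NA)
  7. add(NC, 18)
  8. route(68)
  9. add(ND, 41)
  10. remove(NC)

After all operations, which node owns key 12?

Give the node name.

Op 1: add NA@23 -> ring=[23:NA]
Op 2: add NB@28 -> ring=[23:NA,28:NB]
Op 3: route key 35: none >= 35, wrap to smallest pos 23 -> NA
Op 4: route key 19: smallest pos >= 19 is 23 -> NA
Op 5: route key 48: none >= 48, wrap to smallest pos 23 -> NA
Op 6: remove NA -> ring=[28:NB]
Op 7: add NC@18 -> ring=[18:NC,28:NB]
Op 8: route key 68: none >= 68, wrap to smallest pos 18 -> NC
Op 9: add ND@41 -> ring=[18:NC,28:NB,41:ND]
Op 10: remove NC -> ring=[28:NB,41:ND]
Final route key 12: smallest pos >= 12 is 28 -> NB

Answer: NB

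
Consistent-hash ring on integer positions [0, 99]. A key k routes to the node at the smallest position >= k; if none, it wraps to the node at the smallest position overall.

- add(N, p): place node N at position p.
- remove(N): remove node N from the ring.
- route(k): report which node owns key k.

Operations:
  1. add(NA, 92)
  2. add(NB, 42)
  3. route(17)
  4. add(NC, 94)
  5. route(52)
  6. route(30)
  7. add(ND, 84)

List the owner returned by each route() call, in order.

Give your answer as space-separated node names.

Answer: NB NA NB

Derivation:
Op 1: add NA@92 -> ring=[92:NA]
Op 2: add NB@42 -> ring=[42:NB,92:NA]
Op 3: route key 17: smallest pos >= 17 is 42 -> NB
Op 4: add NC@94 -> ring=[42:NB,92:NA,94:NC]
Op 5: route key 52: smallest pos >= 52 is 92 -> NA
Op 6: route key 30: smallest pos >= 30 is 42 -> NB
Op 7: add ND@84 -> ring=[42:NB,84:ND,92:NA,94:NC]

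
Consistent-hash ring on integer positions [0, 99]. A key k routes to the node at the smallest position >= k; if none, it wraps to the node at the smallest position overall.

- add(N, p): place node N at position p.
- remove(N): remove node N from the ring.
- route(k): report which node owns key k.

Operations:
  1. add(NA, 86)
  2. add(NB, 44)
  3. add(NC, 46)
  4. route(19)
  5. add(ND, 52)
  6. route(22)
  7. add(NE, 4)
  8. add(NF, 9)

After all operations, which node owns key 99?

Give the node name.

Op 1: add NA@86 -> ring=[86:NA]
Op 2: add NB@44 -> ring=[44:NB,86:NA]
Op 3: add NC@46 -> ring=[44:NB,46:NC,86:NA]
Op 4: route key 19: smallest pos >= 19 is 44 -> NB
Op 5: add ND@52 -> ring=[44:NB,46:NC,52:ND,86:NA]
Op 6: route key 22: smallest pos >= 22 is 44 -> NB
Op 7: add NE@4 -> ring=[4:NE,44:NB,46:NC,52:ND,86:NA]
Op 8: add NF@9 -> ring=[4:NE,9:NF,44:NB,46:NC,52:ND,86:NA]
Final route key 99: none >= 99, wrap to smallest pos 4 -> NE

Answer: NE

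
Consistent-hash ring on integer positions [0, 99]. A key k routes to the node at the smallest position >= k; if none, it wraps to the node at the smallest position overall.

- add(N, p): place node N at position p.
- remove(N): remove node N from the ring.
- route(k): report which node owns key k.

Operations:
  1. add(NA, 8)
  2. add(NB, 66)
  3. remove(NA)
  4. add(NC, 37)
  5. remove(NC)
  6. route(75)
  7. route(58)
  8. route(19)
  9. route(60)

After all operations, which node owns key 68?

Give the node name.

Op 1: add NA@8 -> ring=[8:NA]
Op 2: add NB@66 -> ring=[8:NA,66:NB]
Op 3: remove NA -> ring=[66:NB]
Op 4: add NC@37 -> ring=[37:NC,66:NB]
Op 5: remove NC -> ring=[66:NB]
Op 6: route key 75: none >= 75, wrap to smallest pos 66 -> NB
Op 7: route key 58: smallest pos >= 58 is 66 -> NB
Op 8: route key 19: smallest pos >= 19 is 66 -> NB
Op 9: route key 60: smallest pos >= 60 is 66 -> NB
Final route key 68: none >= 68, wrap to smallest pos 66 -> NB

Answer: NB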